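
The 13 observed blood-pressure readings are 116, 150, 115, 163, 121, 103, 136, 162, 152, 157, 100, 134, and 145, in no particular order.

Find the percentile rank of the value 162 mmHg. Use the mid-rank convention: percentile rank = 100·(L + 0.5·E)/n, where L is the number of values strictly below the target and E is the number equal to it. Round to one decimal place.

88.5

Sorted: 100, 103, 115, 116, 121, 134, 136, 145, 150, 152, 157, 162, 163.
Count below 162: L = 11; count equal: E = 1; n = 13.
Percentile rank = 100·(11 + 0.5·1)/13 = 100·11.5/13 = 88.46.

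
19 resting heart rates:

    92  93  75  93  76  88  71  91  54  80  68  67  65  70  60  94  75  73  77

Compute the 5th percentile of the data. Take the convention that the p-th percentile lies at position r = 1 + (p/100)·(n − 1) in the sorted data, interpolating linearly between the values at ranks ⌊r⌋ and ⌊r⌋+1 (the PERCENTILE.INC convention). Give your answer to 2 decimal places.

Sorted: 54, 60, 65, 67, 68, 70, 71, 73, 75, 75, 76, 77, 80, 88, 91, 92, 93, 93, 94.
n = 19.
r = 1 + (5/100)·(19 − 1) = 1 + 0.9 = 1.9.
Rank 1 is 54 and rank 2 is 60.
Interpolate: 54 + 0.9·(60 − 54) = 54 + 0.9·6 = 59.4.

59.40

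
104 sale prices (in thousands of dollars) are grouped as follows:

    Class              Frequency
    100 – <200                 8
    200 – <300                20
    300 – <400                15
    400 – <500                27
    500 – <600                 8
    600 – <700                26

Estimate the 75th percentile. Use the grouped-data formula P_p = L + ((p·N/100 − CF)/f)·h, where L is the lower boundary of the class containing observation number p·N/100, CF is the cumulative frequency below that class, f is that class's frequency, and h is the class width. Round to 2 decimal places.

600.00

N = 104; target position k = 75/100 · 104 = 78.
Cumulative frequencies: 8, 28, 43, 70, 78, 104.
Observation 78 falls in the class 500 – <600.
L = 500, CF = 70, f = 8, h = 100.
P75 = 500 + ((78 − 70)/8)·100 = 500 + 100 = 600.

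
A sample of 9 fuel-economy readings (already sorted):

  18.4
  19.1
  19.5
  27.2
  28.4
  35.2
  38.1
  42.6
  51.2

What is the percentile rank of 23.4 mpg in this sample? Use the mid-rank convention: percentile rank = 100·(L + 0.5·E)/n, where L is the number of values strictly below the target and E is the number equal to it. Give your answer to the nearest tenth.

33.3

Count below 23.4: L = 3; count equal: E = 0; n = 9.
Percentile rank = 100·(3 + 0.5·0)/9 = 100·3/9 = 33.33.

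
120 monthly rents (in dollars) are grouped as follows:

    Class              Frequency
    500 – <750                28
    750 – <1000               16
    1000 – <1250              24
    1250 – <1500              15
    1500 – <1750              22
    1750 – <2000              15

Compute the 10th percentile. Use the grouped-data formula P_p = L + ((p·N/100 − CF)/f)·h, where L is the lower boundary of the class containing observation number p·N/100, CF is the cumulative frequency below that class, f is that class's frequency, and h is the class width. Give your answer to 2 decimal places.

607.14

N = 120; target position k = 10/100 · 120 = 12.
Cumulative frequencies: 28, 44, 68, 83, 105, 120.
Observation 12 falls in the class 500 – <750.
L = 500, CF = 0, f = 28, h = 250.
P10 = 500 + ((12 − 0)/28)·250 = 500 + 107.143 = 607.143.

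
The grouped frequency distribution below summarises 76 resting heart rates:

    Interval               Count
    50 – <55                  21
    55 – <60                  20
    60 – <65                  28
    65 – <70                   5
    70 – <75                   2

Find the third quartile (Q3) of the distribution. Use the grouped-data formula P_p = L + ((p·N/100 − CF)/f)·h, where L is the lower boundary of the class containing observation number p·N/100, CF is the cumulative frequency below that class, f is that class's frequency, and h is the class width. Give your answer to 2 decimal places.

62.86

N = 76; target position k = 75/100 · 76 = 57.
Cumulative frequencies: 21, 41, 69, 74, 76.
Observation 57 falls in the class 60 – <65.
L = 60, CF = 41, f = 28, h = 5.
P75 = 60 + ((57 − 41)/28)·5 = 60 + 2.85714 = 62.8571.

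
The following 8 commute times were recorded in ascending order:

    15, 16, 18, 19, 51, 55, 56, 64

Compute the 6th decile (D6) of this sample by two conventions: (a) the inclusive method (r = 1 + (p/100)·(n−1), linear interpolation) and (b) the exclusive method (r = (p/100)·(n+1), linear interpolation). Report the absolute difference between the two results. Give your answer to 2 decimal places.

0.80

n = 8.
(a) r = 5.2; between ranks 5 (51) and 6 (55): 51.8.
(b) r = 5.4; between ranks 5 (51) and 6 (55): 52.6.
|51.8 − 52.6| = 0.8.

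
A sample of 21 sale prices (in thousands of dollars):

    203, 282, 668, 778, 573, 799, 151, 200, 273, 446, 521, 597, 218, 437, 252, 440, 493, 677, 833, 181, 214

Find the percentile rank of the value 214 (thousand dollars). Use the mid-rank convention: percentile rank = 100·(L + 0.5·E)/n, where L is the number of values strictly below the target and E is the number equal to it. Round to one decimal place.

Sorted: 151, 181, 200, 203, 214, 218, 252, 273, 282, 437, 440, 446, 493, 521, 573, 597, 668, 677, 778, 799, 833.
Count below 214: L = 4; count equal: E = 1; n = 21.
Percentile rank = 100·(4 + 0.5·1)/21 = 100·4.5/21 = 21.43.

21.4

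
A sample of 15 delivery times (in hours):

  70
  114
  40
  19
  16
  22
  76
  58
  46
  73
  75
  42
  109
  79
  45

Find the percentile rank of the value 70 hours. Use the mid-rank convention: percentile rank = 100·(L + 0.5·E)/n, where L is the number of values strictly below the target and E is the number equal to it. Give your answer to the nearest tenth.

Sorted: 16, 19, 22, 40, 42, 45, 46, 58, 70, 73, 75, 76, 79, 109, 114.
Count below 70: L = 8; count equal: E = 1; n = 15.
Percentile rank = 100·(8 + 0.5·1)/15 = 100·8.5/15 = 56.67.

56.7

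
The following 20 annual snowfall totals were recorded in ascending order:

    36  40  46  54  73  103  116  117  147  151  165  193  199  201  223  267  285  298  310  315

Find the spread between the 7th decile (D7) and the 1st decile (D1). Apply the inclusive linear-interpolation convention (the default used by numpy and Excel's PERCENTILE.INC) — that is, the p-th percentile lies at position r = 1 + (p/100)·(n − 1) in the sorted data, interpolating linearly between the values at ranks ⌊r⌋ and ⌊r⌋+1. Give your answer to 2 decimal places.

162.20

n = 20.
P10: r = 2.9; ranks 2–3 are 40, 46; interpolating gives 45.4.
P70: r = 14.3; ranks 14–15 are 201, 223; interpolating gives 207.6.
Difference: 207.6 − 45.4 = 162.2.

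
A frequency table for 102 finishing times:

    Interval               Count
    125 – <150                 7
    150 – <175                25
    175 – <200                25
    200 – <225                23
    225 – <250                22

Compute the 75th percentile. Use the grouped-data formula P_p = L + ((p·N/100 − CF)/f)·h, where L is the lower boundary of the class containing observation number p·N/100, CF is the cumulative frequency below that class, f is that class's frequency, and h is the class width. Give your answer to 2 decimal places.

221.20

N = 102; target position k = 75/100 · 102 = 76.5.
Cumulative frequencies: 7, 32, 57, 80, 102.
Observation 76.5 falls in the class 200 – <225.
L = 200, CF = 57, f = 23, h = 25.
P75 = 200 + ((76.5 − 57)/23)·25 = 200 + 21.1957 = 221.196.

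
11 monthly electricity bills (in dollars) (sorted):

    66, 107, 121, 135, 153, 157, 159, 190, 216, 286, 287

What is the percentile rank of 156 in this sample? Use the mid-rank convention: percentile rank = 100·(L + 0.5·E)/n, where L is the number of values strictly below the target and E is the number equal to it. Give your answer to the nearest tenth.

45.5

Count below 156: L = 5; count equal: E = 0; n = 11.
Percentile rank = 100·(5 + 0.5·0)/11 = 100·5/11 = 45.45.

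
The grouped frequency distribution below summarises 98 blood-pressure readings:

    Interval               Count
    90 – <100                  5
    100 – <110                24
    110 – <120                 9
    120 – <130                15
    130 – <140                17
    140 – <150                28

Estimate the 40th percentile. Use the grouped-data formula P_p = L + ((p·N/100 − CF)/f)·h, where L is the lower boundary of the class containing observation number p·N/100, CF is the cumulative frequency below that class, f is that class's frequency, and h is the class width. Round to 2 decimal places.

N = 98; target position k = 40/100 · 98 = 39.2.
Cumulative frequencies: 5, 29, 38, 53, 70, 98.
Observation 39.2 falls in the class 120 – <130.
L = 120, CF = 38, f = 15, h = 10.
P40 = 120 + ((39.2 − 38)/15)·10 = 120 + 0.8 = 120.8.

120.80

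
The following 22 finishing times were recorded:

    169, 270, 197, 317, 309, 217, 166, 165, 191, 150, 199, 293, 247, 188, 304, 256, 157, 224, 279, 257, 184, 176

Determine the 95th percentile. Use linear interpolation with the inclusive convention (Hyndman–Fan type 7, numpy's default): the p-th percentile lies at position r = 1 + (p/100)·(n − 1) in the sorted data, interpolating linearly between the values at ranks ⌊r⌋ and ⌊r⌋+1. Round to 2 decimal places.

Sorted: 150, 157, 165, 166, 169, 176, 184, 188, 191, 197, 199, 217, 224, 247, 256, 257, 270, 279, 293, 304, 309, 317.
n = 22.
r = 1 + (95/100)·(22 − 1) = 1 + 19.95 = 20.95.
Rank 20 is 304 and rank 21 is 309.
Interpolate: 304 + 0.95·(309 − 304) = 304 + 0.95·5 = 308.75.

308.75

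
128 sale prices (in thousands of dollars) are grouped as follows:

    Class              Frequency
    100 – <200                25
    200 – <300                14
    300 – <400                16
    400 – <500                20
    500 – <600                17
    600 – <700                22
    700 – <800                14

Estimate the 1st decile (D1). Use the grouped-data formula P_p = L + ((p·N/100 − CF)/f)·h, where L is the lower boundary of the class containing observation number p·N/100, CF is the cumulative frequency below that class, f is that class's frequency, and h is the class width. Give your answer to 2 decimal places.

151.20

N = 128; target position k = 10/100 · 128 = 12.8.
Cumulative frequencies: 25, 39, 55, 75, 92, 114, 128.
Observation 12.8 falls in the class 100 – <200.
L = 100, CF = 0, f = 25, h = 100.
P10 = 100 + ((12.8 − 0)/25)·100 = 100 + 51.2 = 151.2.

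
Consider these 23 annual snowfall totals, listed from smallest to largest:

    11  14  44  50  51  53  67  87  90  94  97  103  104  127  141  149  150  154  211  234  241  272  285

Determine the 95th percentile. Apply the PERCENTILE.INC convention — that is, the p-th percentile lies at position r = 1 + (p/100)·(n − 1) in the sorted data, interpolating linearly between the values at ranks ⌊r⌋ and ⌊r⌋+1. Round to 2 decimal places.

n = 23.
r = 1 + (95/100)·(23 − 1) = 1 + 20.9 = 21.9.
Rank 21 is 241 and rank 22 is 272.
Interpolate: 241 + 0.9·(272 − 241) = 241 + 0.9·31 = 268.9.

268.90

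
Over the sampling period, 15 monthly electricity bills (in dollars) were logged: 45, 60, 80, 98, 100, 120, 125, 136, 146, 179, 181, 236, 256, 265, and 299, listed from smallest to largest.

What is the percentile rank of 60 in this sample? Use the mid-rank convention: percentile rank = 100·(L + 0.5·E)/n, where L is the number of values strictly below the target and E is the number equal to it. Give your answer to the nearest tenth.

10.0

Count below 60: L = 1; count equal: E = 1; n = 15.
Percentile rank = 100·(1 + 0.5·1)/15 = 100·1.5/15 = 10.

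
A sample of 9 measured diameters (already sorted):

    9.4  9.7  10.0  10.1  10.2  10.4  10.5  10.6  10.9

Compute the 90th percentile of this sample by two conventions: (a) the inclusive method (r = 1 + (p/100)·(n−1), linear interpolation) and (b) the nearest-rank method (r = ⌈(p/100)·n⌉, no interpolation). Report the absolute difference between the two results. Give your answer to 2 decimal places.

0.24

n = 9.
(a) r = 8.2; between ranks 8 (10.6) and 9 (10.9): 10.66.
(b) the nearest-rank method: rank 9 → 10.9.
|10.66 − 10.9| = 0.24.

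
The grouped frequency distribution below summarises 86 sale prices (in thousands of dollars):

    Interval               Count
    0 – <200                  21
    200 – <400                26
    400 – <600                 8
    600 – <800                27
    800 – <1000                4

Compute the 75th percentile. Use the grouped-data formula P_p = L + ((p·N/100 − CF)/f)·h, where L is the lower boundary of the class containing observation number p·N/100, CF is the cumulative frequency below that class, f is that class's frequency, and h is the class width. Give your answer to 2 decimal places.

N = 86; target position k = 75/100 · 86 = 64.5.
Cumulative frequencies: 21, 47, 55, 82, 86.
Observation 64.5 falls in the class 600 – <800.
L = 600, CF = 55, f = 27, h = 200.
P75 = 600 + ((64.5 − 55)/27)·200 = 600 + 70.3704 = 670.37.

670.37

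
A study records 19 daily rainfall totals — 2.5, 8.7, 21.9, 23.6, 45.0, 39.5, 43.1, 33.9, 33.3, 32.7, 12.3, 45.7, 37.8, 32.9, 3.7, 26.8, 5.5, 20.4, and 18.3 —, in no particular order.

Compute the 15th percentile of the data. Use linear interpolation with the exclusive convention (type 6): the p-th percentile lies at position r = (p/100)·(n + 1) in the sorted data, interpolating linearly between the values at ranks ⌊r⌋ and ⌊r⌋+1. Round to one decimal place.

5.5

Sorted: 2.5, 3.7, 5.5, 8.7, 12.3, 18.3, 20.4, 21.9, 23.6, 26.8, 32.7, 32.9, 33.3, 33.9, 37.8, 39.5, 43.1, 45.0, 45.7.
n = 19.
r = (15/100)·(19 + 1) = 3.
r is an integer, so P15 is the value at rank 3: 5.5.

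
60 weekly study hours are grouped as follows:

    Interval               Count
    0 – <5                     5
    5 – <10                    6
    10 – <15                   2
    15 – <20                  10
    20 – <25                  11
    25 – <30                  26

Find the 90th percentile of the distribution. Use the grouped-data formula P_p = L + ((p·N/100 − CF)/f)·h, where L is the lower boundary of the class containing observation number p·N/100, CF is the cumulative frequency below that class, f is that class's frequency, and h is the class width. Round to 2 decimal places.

28.85

N = 60; target position k = 90/100 · 60 = 54.
Cumulative frequencies: 5, 11, 13, 23, 34, 60.
Observation 54 falls in the class 25 – <30.
L = 25, CF = 34, f = 26, h = 5.
P90 = 25 + ((54 − 34)/26)·5 = 25 + 3.84615 = 28.8462.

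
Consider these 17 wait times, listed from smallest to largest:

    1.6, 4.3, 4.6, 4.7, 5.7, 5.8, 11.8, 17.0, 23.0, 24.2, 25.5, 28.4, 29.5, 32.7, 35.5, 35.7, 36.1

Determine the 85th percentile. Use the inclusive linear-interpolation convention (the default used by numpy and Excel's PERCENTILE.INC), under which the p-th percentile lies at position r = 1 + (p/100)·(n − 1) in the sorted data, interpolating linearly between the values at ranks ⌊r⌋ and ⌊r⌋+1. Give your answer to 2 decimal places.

34.38

n = 17.
r = 1 + (85/100)·(17 − 1) = 1 + 13.6 = 14.6.
Rank 14 is 32.7 and rank 15 is 35.5.
Interpolate: 32.7 + 0.6·(35.5 − 32.7) = 32.7 + 0.6·2.8 = 34.38.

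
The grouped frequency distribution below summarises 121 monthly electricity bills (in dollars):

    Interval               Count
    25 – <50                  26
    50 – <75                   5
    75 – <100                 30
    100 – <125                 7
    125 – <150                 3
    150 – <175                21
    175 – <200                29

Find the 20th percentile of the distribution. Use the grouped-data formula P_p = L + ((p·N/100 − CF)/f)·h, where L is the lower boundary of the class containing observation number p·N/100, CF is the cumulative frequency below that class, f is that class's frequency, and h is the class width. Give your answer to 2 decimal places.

48.27

N = 121; target position k = 20/100 · 121 = 24.2.
Cumulative frequencies: 26, 31, 61, 68, 71, 92, 121.
Observation 24.2 falls in the class 25 – <50.
L = 25, CF = 0, f = 26, h = 25.
P20 = 25 + ((24.2 − 0)/26)·25 = 25 + 23.2692 = 48.2692.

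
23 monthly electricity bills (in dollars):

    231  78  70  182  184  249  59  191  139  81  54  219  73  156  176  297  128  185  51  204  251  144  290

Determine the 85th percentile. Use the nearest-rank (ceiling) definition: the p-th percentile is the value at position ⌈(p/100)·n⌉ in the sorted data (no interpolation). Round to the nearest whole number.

Sorted: 51, 54, 59, 70, 73, 78, 81, 128, 139, 144, 156, 176, 182, 184, 185, 191, 204, 219, 231, 249, 251, 290, 297.
n = 23.
Position = ⌈85/100 · 23⌉ = ⌈19.55⌉ = 20.
The value at rank 20 is 249.

249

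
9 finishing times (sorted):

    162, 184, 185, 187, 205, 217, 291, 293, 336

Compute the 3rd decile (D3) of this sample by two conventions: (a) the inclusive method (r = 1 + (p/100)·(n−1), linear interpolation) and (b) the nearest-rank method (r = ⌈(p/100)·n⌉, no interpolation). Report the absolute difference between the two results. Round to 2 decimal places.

n = 9.
(a) r = 3.4; between ranks 3 (185) and 4 (187): 185.8.
(b) the nearest-rank method: rank 3 → 185.
|185.8 − 185| = 0.8.

0.80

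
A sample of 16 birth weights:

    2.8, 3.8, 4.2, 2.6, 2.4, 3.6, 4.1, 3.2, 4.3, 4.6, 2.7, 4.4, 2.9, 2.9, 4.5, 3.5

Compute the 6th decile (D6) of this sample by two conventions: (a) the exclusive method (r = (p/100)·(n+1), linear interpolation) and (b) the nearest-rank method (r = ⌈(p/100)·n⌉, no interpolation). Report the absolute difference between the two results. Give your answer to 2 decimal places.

0.06

Sorted: 2.4, 2.6, 2.7, 2.8, 2.9, 2.9, 3.2, 3.5, 3.6, 3.8, 4.1, 4.2, 4.3, 4.4, 4.5, 4.6.
n = 16.
(a) r = 10.2; between ranks 10 (3.8) and 11 (4.1): 3.86.
(b) the nearest-rank method: rank 10 → 3.8.
|3.86 − 3.8| = 0.06.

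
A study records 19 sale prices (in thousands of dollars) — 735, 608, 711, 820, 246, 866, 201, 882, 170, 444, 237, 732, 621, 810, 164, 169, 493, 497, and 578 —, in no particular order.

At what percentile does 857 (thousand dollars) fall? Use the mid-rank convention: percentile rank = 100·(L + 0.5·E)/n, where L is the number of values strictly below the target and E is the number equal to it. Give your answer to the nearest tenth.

Sorted: 164, 169, 170, 201, 237, 246, 444, 493, 497, 578, 608, 621, 711, 732, 735, 810, 820, 866, 882.
Count below 857: L = 17; count equal: E = 0; n = 19.
Percentile rank = 100·(17 + 0.5·0)/19 = 100·17/19 = 89.47.

89.5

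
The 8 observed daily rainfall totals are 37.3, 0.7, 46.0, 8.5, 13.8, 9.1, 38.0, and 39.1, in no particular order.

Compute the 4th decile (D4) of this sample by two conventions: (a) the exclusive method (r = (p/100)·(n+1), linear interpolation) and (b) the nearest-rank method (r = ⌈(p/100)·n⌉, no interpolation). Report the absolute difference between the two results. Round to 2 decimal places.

Sorted: 0.7, 8.5, 9.1, 13.8, 37.3, 38.0, 39.1, 46.0.
n = 8.
(a) r = 3.6; between ranks 3 (9.1) and 4 (13.8): 11.92.
(b) the nearest-rank method: rank 4 → 13.8.
|11.92 − 13.8| = 1.88.

1.88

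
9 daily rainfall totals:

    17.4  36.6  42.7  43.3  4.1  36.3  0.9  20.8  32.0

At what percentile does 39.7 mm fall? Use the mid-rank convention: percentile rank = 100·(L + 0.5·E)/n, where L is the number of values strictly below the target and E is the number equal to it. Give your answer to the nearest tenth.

Sorted: 0.9, 4.1, 17.4, 20.8, 32.0, 36.3, 36.6, 42.7, 43.3.
Count below 39.7: L = 7; count equal: E = 0; n = 9.
Percentile rank = 100·(7 + 0.5·0)/9 = 100·7/9 = 77.78.

77.8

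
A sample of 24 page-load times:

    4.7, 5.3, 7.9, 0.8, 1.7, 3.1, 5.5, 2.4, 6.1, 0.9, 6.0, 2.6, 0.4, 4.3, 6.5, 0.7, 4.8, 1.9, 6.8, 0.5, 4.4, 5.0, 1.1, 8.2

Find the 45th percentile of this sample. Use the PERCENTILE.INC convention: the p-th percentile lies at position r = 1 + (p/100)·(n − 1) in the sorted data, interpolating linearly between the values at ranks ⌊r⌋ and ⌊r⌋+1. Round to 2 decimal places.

3.52

Sorted: 0.4, 0.5, 0.7, 0.8, 0.9, 1.1, 1.7, 1.9, 2.4, 2.6, 3.1, 4.3, 4.4, 4.7, 4.8, 5.0, 5.3, 5.5, 6.0, 6.1, 6.5, 6.8, 7.9, 8.2.
n = 24.
r = 1 + (45/100)·(24 − 1) = 1 + 10.35 = 11.35.
Rank 11 is 3.1 and rank 12 is 4.3.
Interpolate: 3.1 + 0.35·(4.3 − 3.1) = 3.1 + 0.35·1.2 = 3.52.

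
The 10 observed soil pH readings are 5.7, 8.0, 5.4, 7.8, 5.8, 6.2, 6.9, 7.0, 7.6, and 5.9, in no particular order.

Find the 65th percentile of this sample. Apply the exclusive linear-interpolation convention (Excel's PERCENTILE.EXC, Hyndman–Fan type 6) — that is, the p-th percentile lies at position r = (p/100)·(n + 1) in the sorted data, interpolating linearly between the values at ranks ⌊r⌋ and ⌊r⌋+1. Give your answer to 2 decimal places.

Sorted: 5.4, 5.7, 5.8, 5.9, 6.2, 6.9, 7.0, 7.6, 7.8, 8.0.
n = 10.
r = (65/100)·(10 + 1) = 7.15.
Rank 7 is 7.0 and rank 8 is 7.6.
Interpolate: 7.0 + 0.15·(7.6 − 7.0) = 7.0 + 0.15·0.6 = 7.09.

7.09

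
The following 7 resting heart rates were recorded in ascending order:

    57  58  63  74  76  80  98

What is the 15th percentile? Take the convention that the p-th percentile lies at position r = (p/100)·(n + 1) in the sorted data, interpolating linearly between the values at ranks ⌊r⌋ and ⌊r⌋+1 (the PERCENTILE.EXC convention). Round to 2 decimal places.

57.20

n = 7.
r = (15/100)·(7 + 1) = 1.2.
Rank 1 is 57 and rank 2 is 58.
Interpolate: 57 + 0.2·(58 − 57) = 57 + 0.2·1 = 57.2.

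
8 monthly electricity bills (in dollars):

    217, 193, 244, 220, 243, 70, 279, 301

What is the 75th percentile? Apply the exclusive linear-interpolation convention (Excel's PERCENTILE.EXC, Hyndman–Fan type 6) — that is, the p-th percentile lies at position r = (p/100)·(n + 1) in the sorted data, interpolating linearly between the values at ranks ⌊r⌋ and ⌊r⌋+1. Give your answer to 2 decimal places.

Sorted: 70, 193, 217, 220, 243, 244, 279, 301.
n = 8.
r = (75/100)·(8 + 1) = 6.75.
Rank 6 is 244 and rank 7 is 279.
Interpolate: 244 + 0.75·(279 − 244) = 244 + 0.75·35 = 270.25.

270.25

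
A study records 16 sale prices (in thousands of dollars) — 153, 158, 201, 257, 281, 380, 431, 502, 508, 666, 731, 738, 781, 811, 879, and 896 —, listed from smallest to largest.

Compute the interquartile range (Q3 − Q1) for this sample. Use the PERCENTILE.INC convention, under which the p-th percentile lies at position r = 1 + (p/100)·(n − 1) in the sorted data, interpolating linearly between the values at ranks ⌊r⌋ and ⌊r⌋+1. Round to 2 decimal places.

473.75

n = 16.
P25: r = 4.75; ranks 4–5 are 257, 281; interpolating gives 275.
P75: r = 12.25; ranks 12–13 are 738, 781; interpolating gives 748.75.
Difference: 748.75 − 275 = 473.75.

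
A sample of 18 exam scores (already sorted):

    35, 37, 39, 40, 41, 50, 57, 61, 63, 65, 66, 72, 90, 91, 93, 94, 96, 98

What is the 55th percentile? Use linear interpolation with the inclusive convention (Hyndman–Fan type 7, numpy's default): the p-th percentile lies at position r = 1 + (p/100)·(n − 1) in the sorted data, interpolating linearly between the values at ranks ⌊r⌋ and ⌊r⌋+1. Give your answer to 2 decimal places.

65.35

n = 18.
r = 1 + (55/100)·(18 − 1) = 1 + 9.35 = 10.35.
Rank 10 is 65 and rank 11 is 66.
Interpolate: 65 + 0.35·(66 − 65) = 65 + 0.35·1 = 65.35.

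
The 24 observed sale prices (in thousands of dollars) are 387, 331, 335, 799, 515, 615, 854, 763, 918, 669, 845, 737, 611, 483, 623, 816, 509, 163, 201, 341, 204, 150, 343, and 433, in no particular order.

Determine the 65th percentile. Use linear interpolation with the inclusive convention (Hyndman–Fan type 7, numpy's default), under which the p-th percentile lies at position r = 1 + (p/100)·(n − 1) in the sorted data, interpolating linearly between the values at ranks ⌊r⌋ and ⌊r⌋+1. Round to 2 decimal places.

Sorted: 150, 163, 201, 204, 331, 335, 341, 343, 387, 433, 483, 509, 515, 611, 615, 623, 669, 737, 763, 799, 816, 845, 854, 918.
n = 24.
r = 1 + (65/100)·(24 − 1) = 1 + 14.95 = 15.95.
Rank 15 is 615 and rank 16 is 623.
Interpolate: 615 + 0.95·(623 − 615) = 615 + 0.95·8 = 622.6.

622.60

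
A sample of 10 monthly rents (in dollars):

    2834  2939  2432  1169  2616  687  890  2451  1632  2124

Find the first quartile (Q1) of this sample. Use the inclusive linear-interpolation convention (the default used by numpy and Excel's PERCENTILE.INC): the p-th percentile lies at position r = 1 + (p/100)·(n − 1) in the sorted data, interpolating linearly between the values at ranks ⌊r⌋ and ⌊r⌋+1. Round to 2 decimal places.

Sorted: 687, 890, 1169, 1632, 2124, 2432, 2451, 2616, 2834, 2939.
n = 10.
r = 1 + (25/100)·(10 − 1) = 1 + 2.25 = 3.25.
Rank 3 is 1169 and rank 4 is 1632.
Interpolate: 1169 + 0.25·(1632 − 1169) = 1169 + 0.25·463 = 1284.75.

1284.75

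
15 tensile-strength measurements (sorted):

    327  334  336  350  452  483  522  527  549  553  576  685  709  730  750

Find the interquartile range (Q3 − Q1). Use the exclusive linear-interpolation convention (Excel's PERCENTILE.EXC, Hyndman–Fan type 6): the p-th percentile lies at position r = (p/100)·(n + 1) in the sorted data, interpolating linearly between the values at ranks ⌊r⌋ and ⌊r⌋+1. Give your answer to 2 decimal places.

n = 15.
P25: r = 4 (integer) → 350.
P75: r = 12 (integer) → 685.
Difference: 685 − 350 = 335.

335.00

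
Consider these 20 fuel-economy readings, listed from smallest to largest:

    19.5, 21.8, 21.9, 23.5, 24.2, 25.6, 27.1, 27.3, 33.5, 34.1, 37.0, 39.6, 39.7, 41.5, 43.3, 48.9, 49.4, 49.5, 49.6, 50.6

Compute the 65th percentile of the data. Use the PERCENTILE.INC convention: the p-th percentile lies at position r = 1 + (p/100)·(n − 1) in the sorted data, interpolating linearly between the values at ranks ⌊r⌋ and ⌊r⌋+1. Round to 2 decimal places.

40.33

n = 20.
r = 1 + (65/100)·(20 − 1) = 1 + 12.35 = 13.35.
Rank 13 is 39.7 and rank 14 is 41.5.
Interpolate: 39.7 + 0.35·(41.5 − 39.7) = 39.7 + 0.35·1.8 = 40.33.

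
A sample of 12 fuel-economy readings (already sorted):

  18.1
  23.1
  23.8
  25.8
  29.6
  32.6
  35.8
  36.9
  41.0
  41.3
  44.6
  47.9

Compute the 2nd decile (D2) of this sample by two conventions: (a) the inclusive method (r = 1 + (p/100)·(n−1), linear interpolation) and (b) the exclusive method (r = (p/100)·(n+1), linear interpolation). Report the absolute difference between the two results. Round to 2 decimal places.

n = 12.
(a) r = 3.2; between ranks 3 (23.8) and 4 (25.8): 24.2.
(b) r = 2.6; between ranks 2 (23.1) and 3 (23.8): 23.52.
|24.2 − 23.52| = 0.68.

0.68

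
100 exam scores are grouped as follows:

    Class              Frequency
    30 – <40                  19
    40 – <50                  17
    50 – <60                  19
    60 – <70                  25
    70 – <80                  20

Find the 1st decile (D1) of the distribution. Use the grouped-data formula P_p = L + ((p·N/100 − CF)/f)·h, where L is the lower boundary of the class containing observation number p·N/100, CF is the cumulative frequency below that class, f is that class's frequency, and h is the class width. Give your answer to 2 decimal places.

35.26

N = 100; target position k = 10/100 · 100 = 10.
Cumulative frequencies: 19, 36, 55, 80, 100.
Observation 10 falls in the class 30 – <40.
L = 30, CF = 0, f = 19, h = 10.
P10 = 30 + ((10 − 0)/19)·10 = 30 + 5.26316 = 35.2632.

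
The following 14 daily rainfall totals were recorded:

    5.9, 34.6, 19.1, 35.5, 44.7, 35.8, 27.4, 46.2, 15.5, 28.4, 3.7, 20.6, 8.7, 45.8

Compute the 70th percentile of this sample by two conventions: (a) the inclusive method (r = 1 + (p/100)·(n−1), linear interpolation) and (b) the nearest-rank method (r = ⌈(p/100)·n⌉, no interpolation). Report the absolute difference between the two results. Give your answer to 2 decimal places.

Sorted: 3.7, 5.9, 8.7, 15.5, 19.1, 20.6, 27.4, 28.4, 34.6, 35.5, 35.8, 44.7, 45.8, 46.2.
n = 14.
(a) r = 10.1; between ranks 10 (35.5) and 11 (35.8): 35.53.
(b) the nearest-rank method: rank 10 → 35.5.
|35.53 − 35.5| = 0.03.

0.03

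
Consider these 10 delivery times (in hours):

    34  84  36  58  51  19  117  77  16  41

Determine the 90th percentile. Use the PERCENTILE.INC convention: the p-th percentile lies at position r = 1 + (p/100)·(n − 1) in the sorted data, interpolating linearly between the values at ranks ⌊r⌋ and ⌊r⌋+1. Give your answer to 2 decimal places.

Sorted: 16, 19, 34, 36, 41, 51, 58, 77, 84, 117.
n = 10.
r = 1 + (90/100)·(10 − 1) = 1 + 8.1 = 9.1.
Rank 9 is 84 and rank 10 is 117.
Interpolate: 84 + 0.1·(117 − 84) = 84 + 0.1·33 = 87.3.

87.30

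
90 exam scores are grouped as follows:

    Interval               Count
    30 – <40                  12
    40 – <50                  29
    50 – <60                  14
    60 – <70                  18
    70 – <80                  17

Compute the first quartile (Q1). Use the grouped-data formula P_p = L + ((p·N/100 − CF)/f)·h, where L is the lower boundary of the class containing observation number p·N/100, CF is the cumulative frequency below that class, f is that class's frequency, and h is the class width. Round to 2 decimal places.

N = 90; target position k = 25/100 · 90 = 22.5.
Cumulative frequencies: 12, 41, 55, 73, 90.
Observation 22.5 falls in the class 40 – <50.
L = 40, CF = 12, f = 29, h = 10.
P25 = 40 + ((22.5 − 12)/29)·10 = 40 + 3.62069 = 43.6207.

43.62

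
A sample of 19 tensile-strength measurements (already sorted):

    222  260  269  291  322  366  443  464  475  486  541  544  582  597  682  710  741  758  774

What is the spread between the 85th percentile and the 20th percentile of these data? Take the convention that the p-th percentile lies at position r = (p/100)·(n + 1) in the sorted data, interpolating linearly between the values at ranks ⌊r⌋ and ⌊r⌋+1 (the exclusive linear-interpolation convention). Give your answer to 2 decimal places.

n = 19.
P20: r = 4 (integer) → 291.
P85: r = 17 (integer) → 741.
Difference: 741 − 291 = 450.

450.00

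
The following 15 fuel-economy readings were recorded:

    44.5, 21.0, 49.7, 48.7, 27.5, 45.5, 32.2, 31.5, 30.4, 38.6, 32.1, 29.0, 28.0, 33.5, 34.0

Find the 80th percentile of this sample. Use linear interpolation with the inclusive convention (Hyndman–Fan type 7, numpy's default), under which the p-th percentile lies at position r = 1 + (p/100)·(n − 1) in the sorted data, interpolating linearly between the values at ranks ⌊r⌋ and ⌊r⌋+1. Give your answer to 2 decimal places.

Sorted: 21.0, 27.5, 28.0, 29.0, 30.4, 31.5, 32.1, 32.2, 33.5, 34.0, 38.6, 44.5, 45.5, 48.7, 49.7.
n = 15.
r = 1 + (80/100)·(15 − 1) = 1 + 11.2 = 12.2.
Rank 12 is 44.5 and rank 13 is 45.5.
Interpolate: 44.5 + 0.2·(45.5 − 44.5) = 44.5 + 0.2·1 = 44.7.

44.70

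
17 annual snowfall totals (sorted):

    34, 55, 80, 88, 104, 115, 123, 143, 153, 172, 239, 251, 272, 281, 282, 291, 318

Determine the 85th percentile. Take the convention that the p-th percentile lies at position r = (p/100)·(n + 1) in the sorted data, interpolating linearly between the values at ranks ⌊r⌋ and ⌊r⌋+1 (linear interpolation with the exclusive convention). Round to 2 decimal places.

n = 17.
r = (85/100)·(17 + 1) = 15.3.
Rank 15 is 282 and rank 16 is 291.
Interpolate: 282 + 0.3·(291 − 282) = 282 + 0.3·9 = 284.7.

284.70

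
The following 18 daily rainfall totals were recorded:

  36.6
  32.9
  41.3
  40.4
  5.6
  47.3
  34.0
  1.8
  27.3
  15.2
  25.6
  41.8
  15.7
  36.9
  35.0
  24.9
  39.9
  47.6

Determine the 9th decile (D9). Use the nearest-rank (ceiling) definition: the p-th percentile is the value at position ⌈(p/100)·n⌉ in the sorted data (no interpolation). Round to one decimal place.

Sorted: 1.8, 5.6, 15.2, 15.7, 24.9, 25.6, 27.3, 32.9, 34.0, 35.0, 36.6, 36.9, 39.9, 40.4, 41.3, 41.8, 47.3, 47.6.
n = 18.
Position = ⌈90/100 · 18⌉ = ⌈16.2⌉ = 17.
The value at rank 17 is 47.3.

47.3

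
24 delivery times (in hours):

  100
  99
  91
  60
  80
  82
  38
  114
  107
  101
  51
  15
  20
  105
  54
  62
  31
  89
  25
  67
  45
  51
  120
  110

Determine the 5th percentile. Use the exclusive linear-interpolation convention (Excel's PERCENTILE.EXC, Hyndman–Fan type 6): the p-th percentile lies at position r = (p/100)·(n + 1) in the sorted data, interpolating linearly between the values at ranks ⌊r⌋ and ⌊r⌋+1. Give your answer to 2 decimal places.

16.25

Sorted: 15, 20, 25, 31, 38, 45, 51, 51, 54, 60, 62, 67, 80, 82, 89, 91, 99, 100, 101, 105, 107, 110, 114, 120.
n = 24.
r = (5/100)·(24 + 1) = 1.25.
Rank 1 is 15 and rank 2 is 20.
Interpolate: 15 + 0.25·(20 − 15) = 15 + 0.25·5 = 16.25.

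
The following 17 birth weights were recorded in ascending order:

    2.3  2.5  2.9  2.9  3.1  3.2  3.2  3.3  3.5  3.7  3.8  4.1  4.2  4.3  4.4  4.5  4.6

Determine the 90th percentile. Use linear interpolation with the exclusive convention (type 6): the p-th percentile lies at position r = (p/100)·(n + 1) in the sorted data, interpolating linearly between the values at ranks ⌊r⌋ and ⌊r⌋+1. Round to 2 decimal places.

4.52

n = 17.
r = (90/100)·(17 + 1) = 16.2.
Rank 16 is 4.5 and rank 17 is 4.6.
Interpolate: 4.5 + 0.2·(4.6 − 4.5) = 4.5 + 0.2·0.1 = 4.52.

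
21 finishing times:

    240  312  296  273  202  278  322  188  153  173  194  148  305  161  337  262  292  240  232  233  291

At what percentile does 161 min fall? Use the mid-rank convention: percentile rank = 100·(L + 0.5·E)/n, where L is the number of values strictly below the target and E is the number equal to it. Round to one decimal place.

Sorted: 148, 153, 161, 173, 188, 194, 202, 232, 233, 240, 240, 262, 273, 278, 291, 292, 296, 305, 312, 322, 337.
Count below 161: L = 2; count equal: E = 1; n = 21.
Percentile rank = 100·(2 + 0.5·1)/21 = 100·2.5/21 = 11.9.

11.9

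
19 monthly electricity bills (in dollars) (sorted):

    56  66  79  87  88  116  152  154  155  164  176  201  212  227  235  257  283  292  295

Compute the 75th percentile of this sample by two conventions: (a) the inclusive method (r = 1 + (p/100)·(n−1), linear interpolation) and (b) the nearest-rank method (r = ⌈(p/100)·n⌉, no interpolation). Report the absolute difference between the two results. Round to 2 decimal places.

4.00

n = 19.
(a) r = 14.5; between ranks 14 (227) and 15 (235): 231.
(b) the nearest-rank method: rank 15 → 235.
|231 − 235| = 4.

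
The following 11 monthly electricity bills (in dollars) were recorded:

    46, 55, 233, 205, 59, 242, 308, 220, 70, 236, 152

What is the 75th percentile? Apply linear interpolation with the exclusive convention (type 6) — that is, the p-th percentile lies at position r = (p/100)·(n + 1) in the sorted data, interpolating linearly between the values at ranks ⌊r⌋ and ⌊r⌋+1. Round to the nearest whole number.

Sorted: 46, 55, 59, 70, 152, 205, 220, 233, 236, 242, 308.
n = 11.
r = (75/100)·(11 + 1) = 9.
r is an integer, so P75 is the value at rank 9: 236.

236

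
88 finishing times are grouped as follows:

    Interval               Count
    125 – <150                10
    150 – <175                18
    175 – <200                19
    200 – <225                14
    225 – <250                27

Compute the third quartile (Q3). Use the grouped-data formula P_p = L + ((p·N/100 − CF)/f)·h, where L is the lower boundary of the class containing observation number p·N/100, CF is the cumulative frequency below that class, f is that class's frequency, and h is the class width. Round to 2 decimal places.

N = 88; target position k = 75/100 · 88 = 66.
Cumulative frequencies: 10, 28, 47, 61, 88.
Observation 66 falls in the class 225 – <250.
L = 225, CF = 61, f = 27, h = 25.
P75 = 225 + ((66 − 61)/27)·25 = 225 + 4.62963 = 229.63.

229.63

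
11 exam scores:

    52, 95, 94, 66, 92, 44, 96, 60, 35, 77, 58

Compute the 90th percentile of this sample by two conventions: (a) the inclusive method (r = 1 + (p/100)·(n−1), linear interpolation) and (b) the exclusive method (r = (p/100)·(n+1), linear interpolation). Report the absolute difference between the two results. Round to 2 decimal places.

0.80

Sorted: 35, 44, 52, 58, 60, 66, 77, 92, 94, 95, 96.
n = 11.
(a) r = 10 → value at rank 10 = 95.
(b) r = 10.8; between ranks 10 (95) and 11 (96): 95.8.
|95 − 95.8| = 0.8.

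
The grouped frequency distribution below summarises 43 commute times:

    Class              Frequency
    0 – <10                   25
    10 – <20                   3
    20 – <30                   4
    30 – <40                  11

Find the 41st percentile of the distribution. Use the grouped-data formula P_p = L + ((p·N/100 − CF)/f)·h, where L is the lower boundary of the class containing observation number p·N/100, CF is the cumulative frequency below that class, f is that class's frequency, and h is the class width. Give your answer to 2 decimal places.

N = 43; target position k = 41/100 · 43 = 17.63.
Cumulative frequencies: 25, 28, 32, 43.
Observation 17.63 falls in the class 0 – <10.
L = 0, CF = 0, f = 25, h = 10.
P41 = 0 + ((17.63 − 0)/25)·10 = 0 + 7.052 = 7.052.

7.05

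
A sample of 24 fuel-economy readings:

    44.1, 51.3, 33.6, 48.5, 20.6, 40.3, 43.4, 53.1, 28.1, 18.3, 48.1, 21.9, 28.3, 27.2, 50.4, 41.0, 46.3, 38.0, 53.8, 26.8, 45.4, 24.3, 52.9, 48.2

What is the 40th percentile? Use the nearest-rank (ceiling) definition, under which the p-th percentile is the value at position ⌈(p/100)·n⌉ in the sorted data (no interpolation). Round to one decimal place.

Sorted: 18.3, 20.6, 21.9, 24.3, 26.8, 27.2, 28.1, 28.3, 33.6, 38.0, 40.3, 41.0, 43.4, 44.1, 45.4, 46.3, 48.1, 48.2, 48.5, 50.4, 51.3, 52.9, 53.1, 53.8.
n = 24.
Position = ⌈40/100 · 24⌉ = ⌈9.6⌉ = 10.
The value at rank 10 is 38.0.

38.0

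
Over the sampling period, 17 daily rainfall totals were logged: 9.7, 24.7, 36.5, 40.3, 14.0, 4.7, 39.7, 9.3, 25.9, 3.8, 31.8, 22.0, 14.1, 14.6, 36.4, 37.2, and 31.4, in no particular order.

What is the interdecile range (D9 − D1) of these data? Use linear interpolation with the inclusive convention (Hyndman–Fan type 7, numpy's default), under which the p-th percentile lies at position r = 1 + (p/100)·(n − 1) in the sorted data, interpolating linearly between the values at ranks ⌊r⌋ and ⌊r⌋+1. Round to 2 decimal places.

30.74

Sorted: 3.8, 4.7, 9.3, 9.7, 14.0, 14.1, 14.6, 22.0, 24.7, 25.9, 31.4, 31.8, 36.4, 36.5, 37.2, 39.7, 40.3.
n = 17.
P10: r = 2.6; ranks 2–3 are 4.7, 9.3; interpolating gives 7.46.
P90: r = 15.4; ranks 15–16 are 37.2, 39.7; interpolating gives 38.2.
Difference: 38.2 − 7.46 = 30.74.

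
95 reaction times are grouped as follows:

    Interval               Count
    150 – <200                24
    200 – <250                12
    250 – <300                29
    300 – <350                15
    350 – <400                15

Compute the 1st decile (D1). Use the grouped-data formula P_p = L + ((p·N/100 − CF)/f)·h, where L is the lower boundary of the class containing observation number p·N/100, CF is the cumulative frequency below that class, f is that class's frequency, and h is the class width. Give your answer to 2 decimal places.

N = 95; target position k = 10/100 · 95 = 9.5.
Cumulative frequencies: 24, 36, 65, 80, 95.
Observation 9.5 falls in the class 150 – <200.
L = 150, CF = 0, f = 24, h = 50.
P10 = 150 + ((9.5 − 0)/24)·50 = 150 + 19.7917 = 169.792.

169.79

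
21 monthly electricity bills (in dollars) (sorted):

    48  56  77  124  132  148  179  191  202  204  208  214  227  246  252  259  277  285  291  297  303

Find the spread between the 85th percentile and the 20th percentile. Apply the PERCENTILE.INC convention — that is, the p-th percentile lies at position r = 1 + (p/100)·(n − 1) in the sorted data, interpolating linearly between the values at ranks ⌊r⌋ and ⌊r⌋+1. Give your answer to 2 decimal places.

153.00

n = 21.
P20: r = 5 (integer) → 132.
P85: r = 18 (integer) → 285.
Difference: 285 − 132 = 153.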